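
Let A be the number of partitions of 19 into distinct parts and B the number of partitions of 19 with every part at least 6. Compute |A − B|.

48

Partitions of 19 into distinct parts: 54.
Partitions of 19 with every part at least 6: 6.
|54 − 6| = 48.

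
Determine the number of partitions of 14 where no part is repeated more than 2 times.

57

There are too many to list fully; the first 12 (by largest part) are:
14
13+1
12+2
12+1+1
11+3
11+2+1
10+4
10+3+1
10+2+2
10+2+1+1
9+5
9+4+1
…and 45 more, for 57 total.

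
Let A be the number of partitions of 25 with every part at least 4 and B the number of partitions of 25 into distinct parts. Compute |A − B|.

Partitions of 25 with every part at least 4: 57.
Partitions of 25 into distinct parts: 142.
|57 − 142| = 85.

85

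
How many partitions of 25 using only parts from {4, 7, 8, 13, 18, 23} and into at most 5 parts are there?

Enumerating:
18+7
13+8+4
13+4+4+4
7+7+7+4
That's 4 in total.

4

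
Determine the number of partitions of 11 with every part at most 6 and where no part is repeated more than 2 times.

17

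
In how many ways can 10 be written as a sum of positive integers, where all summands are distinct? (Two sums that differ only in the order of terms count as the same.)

10

Listing the qualifying partitions of 10:
10
9,1
8,2
7,3
7,2,1
6,4
6,3,1
5,4,1
5,3,2
4,3,2,1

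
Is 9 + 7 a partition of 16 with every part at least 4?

Yes

The parts sum to 16, and the condition 'every summand is at least 4' holds.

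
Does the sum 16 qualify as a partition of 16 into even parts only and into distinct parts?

Yes

The parts sum to 16, and the condition 'every summand is even' holds; the condition 'all summands are distinct' holds.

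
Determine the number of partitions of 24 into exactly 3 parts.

48

There are too many to list fully; the first 12 (by largest part) are:
1, 1, 22
1, 2, 21
1, 3, 20
2, 2, 20
1, 4, 19
2, 3, 19
1, 5, 18
2, 4, 18
3, 3, 18
1, 6, 17
2, 5, 17
3, 4, 17
…and 36 more, for 48 total.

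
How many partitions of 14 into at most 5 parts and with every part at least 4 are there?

7

Listing the qualifying partitions of 14:
14
4, 10
5, 9
6, 8
7, 7
4, 4, 6
4, 5, 5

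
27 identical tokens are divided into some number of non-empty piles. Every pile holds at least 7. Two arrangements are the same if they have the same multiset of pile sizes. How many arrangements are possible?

Enumerating:
27
20, 7
19, 8
18, 9
17, 10
16, 11
15, 12
14, 13
13, 7, 7
12, 8, 7
11, 9, 7
11, 8, 8
10, 10, 7
10, 9, 8
9, 9, 9
Counting gives 15.

15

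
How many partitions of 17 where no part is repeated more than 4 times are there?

There are 205 such partitions.

205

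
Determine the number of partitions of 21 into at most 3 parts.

A partial list (first 12 by largest part):
21
20,1
19,2
19,1,1
18,3
18,2,1
17,4
17,3,1
17,2,2
16,5
16,4,1
16,3,2
…and 36 more, for 48 total.

48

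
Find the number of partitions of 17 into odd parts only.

38

A partial list (first 12 by largest part):
17
15 + 1 + 1
13 + 3 + 1
13 + 1 + 1 + 1 + 1
11 + 5 + 1
11 + 3 + 3
11 + 3 + 1 + 1 + 1
11 + 1 + 1 + 1 + 1 + 1 + 1
9 + 7 + 1
9 + 5 + 3
9 + 5 + 1 + 1 + 1
9 + 3 + 3 + 1 + 1
…and 26 more, for 38 total.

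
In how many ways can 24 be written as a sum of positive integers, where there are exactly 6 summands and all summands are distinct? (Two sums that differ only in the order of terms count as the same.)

The partitions of 24 that satisfy the conditions:
9,5,4,3,2,1
8,6,4,3,2,1
7,6,5,3,2,1

3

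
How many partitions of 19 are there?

490

There are 490 such partitions.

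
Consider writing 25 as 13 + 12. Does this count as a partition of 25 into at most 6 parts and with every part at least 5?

Yes

The parts sum to 25, and the condition 'there are at most 6 summands' holds; the condition 'every summand is at least 5' holds.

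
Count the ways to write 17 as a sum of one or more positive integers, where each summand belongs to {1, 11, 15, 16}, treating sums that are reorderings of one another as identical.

Enumerating:
16 + 1
15 + 1 + 1
11 + 1 + 1 + 1 + 1 + 1 + 1
1 + 1 + 1 + 1 + 1 + 1 + 1 + 1 + 1 + 1 + 1 + 1 + 1 + 1 + 1 + 1 + 1

4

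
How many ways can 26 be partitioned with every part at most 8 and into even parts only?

39

A partial list (first 12 by largest part):
8+8+8+2
8+8+6+4
8+8+6+2+2
8+8+4+4+2
8+8+4+2+2+2
8+8+2+2+2+2+2
8+6+6+6
8+6+6+4+2
8+6+6+2+2+2
8+6+4+4+4
8+6+4+4+2+2
8+6+4+2+2+2+2
…and 27 more, for 39 total.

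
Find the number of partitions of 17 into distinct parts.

38

A partial list (first 12 by largest part):
17
16, 1
15, 2
14, 3
14, 2, 1
13, 4
13, 3, 1
12, 5
12, 4, 1
12, 3, 2
11, 6
11, 5, 1
…and 26 more, for 38 total.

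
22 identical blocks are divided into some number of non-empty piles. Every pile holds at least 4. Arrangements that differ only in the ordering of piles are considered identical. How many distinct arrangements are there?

34

There are too many to list fully; the first 12 (by largest part) are:
22
18+4
17+5
16+6
15+7
14+8
14+4+4
13+9
13+5+4
12+10
12+6+4
12+5+5
…and 22 more, for 34 total.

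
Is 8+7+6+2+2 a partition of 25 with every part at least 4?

No

The parts sum to 25, and the condition 'every summand is at least 4' is violated.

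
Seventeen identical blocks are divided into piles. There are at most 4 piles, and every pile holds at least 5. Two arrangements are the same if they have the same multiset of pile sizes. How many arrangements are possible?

Listing the qualifying partitions of 17:
17
12,5
11,6
10,7
9,8
7,5,5
6,6,5
That's 7 in total.

7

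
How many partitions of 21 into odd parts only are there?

There are 76 such partitions.

76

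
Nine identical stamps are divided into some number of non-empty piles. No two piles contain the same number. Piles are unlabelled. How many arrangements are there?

8

Enumerating:
9
8, 1
7, 2
6, 3
6, 2, 1
5, 4
5, 3, 1
4, 3, 2
Counting gives 8.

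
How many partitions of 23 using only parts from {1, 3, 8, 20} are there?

19

Listing the qualifying partitions of 23:
20,3
20,1,1,1
8,8,3,3,1
8,8,3,1,1,1,1
8,8,1,1,1,1,1,1,1
8,3,3,3,3,3
8,3,3,3,3,1,1,1
8,3,3,3,1,1,1,1,1,1
8,3,3,1,1,1,1,1,1,1,1,1
8,3,1,1,1,1,1,1,1,1,1,1,1,1
8,1,1,1,1,1,1,1,1,1,1,1,1,1,1,1
3,3,3,3,3,3,3,1,1
3,3,3,3,3,3,1,1,1,1,1
3,3,3,3,3,1,1,1,1,1,1,1,1
3,3,3,3,1,1,1,1,1,1,1,1,1,1,1
3,3,3,1,1,1,1,1,1,1,1,1,1,1,1,1,1
3,3,1,1,1,1,1,1,1,1,1,1,1,1,1,1,1,1,1
3,1,1,1,1,1,1,1,1,1,1,1,1,1,1,1,1,1,1,1,1
1,1,1,1,1,1,1,1,1,1,1,1,1,1,1,1,1,1,1,1,1,1,1
That's 19 in total.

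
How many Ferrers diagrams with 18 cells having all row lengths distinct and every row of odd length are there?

Listing the qualifying partitions of 18:
17, 1
15, 3
13, 5
11, 7
9, 5, 3, 1

5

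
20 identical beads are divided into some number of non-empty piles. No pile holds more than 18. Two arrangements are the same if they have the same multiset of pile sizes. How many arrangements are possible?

625

Counting exhaustively, 625 partitions satisfy the conditions.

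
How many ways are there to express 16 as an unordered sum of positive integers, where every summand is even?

22

Listing the qualifying partitions of 16:
16
14, 2
12, 4
12, 2, 2
10, 6
10, 4, 2
10, 2, 2, 2
8, 8
8, 6, 2
8, 4, 4
8, 4, 2, 2
8, 2, 2, 2, 2
6, 6, 4
6, 6, 2, 2
6, 4, 4, 2
6, 4, 2, 2, 2
6, 2, 2, 2, 2, 2
4, 4, 4, 4
4, 4, 4, 2, 2
4, 4, 2, 2, 2, 2
4, 2, 2, 2, 2, 2, 2
2, 2, 2, 2, 2, 2, 2, 2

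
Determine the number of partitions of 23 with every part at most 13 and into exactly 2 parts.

Enumerating:
13,10
12,11
That's 2 in total.

2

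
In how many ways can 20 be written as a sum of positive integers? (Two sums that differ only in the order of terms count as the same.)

627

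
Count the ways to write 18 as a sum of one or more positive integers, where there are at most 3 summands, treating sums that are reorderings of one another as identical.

37

There are too many to list fully; the first 12 (by largest part) are:
18
17+1
16+2
16+1+1
15+3
15+2+1
14+4
14+3+1
14+2+2
13+5
13+4+1
13+3+2
…and 25 more, for 37 total.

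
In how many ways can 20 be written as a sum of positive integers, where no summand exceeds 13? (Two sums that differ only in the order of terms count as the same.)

Counting exhaustively, 597 partitions satisfy the conditions.

597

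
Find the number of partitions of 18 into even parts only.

There are too many to list fully; the first 12 (by largest part) are:
18
2, 16
4, 14
2, 2, 14
6, 12
2, 4, 12
2, 2, 2, 12
8, 10
2, 6, 10
4, 4, 10
2, 2, 4, 10
2, 2, 2, 2, 10
…and 18 more, for 30 total.

30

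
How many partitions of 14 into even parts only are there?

15

They are:
14
2, 12
4, 10
2, 2, 10
6, 8
2, 4, 8
2, 2, 2, 8
2, 6, 6
4, 4, 6
2, 2, 4, 6
2, 2, 2, 2, 6
2, 4, 4, 4
2, 2, 2, 4, 4
2, 2, 2, 2, 2, 4
2, 2, 2, 2, 2, 2, 2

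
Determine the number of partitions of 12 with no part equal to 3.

47

A partial list (first 12 by largest part):
12
11,1
10,2
10,1,1
9,2,1
9,1,1,1
8,4
8,2,2
8,2,1,1
8,1,1,1,1
7,5
7,4,1
…and 35 more, for 47 total.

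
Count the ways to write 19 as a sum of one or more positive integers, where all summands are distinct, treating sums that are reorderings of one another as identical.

A partial list (first 12 by largest part):
19
1+18
2+17
3+16
1+2+16
4+15
1+3+15
5+14
1+4+14
2+3+14
6+13
1+5+13
…and 42 more, for 54 total.

54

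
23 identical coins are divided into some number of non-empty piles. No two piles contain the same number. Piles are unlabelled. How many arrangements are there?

Counting exhaustively, 104 partitions satisfy the conditions.

104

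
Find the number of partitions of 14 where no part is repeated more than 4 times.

100

A full systematic count gives 100.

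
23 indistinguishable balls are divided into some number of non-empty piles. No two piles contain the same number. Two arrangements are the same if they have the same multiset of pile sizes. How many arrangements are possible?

Counting exhaustively, 104 partitions satisfy the conditions.

104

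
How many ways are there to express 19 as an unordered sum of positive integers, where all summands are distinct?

54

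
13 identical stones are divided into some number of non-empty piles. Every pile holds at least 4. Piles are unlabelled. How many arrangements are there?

5

Enumerating:
13
9,4
8,5
7,6
5,4,4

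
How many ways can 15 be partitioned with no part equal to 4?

120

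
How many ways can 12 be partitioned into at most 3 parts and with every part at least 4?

5

Enumerating:
12
8+4
7+5
6+6
4+4+4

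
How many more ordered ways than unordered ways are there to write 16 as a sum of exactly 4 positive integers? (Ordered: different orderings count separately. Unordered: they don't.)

421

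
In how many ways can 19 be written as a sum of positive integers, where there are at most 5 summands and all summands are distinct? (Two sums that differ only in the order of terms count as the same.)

There are too many to list fully; the first 12 (by largest part) are:
19
18 + 1
17 + 2
16 + 3
16 + 2 + 1
15 + 4
15 + 3 + 1
14 + 5
14 + 4 + 1
14 + 3 + 2
13 + 6
13 + 5 + 1
…and 42 more, for 54 total.

54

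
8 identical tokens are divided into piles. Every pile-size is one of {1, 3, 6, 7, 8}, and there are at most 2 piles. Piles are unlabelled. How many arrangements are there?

Enumerating:
8
1 + 7
Counting gives 2.

2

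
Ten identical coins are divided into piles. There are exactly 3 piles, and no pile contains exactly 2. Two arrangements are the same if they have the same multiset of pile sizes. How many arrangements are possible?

They are:
8 + 1 + 1
6 + 3 + 1
5 + 4 + 1
4 + 3 + 3
That's 4 in total.

4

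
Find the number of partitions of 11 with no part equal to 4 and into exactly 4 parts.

7

They are:
8 + 1 + 1 + 1
7 + 2 + 1 + 1
6 + 3 + 1 + 1
6 + 2 + 2 + 1
5 + 3 + 2 + 1
5 + 2 + 2 + 2
3 + 3 + 3 + 2
That's 7 in total.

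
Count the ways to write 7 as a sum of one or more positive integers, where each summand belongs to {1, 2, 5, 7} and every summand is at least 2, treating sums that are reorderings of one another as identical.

Listing the qualifying partitions of 7:
7
5 + 2
That's 2 in total.

2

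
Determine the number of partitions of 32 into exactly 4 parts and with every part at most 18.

Counting exhaustively, 182 partitions satisfy the conditions.

182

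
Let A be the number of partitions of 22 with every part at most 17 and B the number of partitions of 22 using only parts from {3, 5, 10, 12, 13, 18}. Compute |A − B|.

Partitions of 22 with every part at most 17: 990.
Partitions of 22 using only parts from {3, 5, 10, 12, 13, 18}: 5.
|990 − 5| = 985.

985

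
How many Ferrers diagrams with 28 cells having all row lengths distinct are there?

222

Direct enumeration gives 222 partitions.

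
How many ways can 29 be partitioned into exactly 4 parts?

185

Enumerating by decreasing first part gives 185 partitions in all.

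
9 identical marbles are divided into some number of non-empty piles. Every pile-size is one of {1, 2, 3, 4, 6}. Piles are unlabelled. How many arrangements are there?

Listing the qualifying partitions of 9:
6+3
6+2+1
6+1+1+1
4+4+1
4+3+2
4+3+1+1
4+2+2+1
4+2+1+1+1
4+1+1+1+1+1
3+3+3
3+3+2+1
3+3+1+1+1
3+2+2+2
3+2+2+1+1
3+2+1+1+1+1
3+1+1+1+1+1+1
2+2+2+2+1
2+2+2+1+1+1
2+2+1+1+1+1+1
2+1+1+1+1+1+1+1
1+1+1+1+1+1+1+1+1
Counting gives 21.

21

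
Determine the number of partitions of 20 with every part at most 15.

615

There are 615 such partitions.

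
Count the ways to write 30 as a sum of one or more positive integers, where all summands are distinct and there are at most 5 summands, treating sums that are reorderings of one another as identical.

268

Counting exhaustively, 268 partitions satisfy the conditions.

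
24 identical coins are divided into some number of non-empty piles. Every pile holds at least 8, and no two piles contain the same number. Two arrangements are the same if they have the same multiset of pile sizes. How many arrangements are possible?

5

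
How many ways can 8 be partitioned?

22

Listing the qualifying partitions of 8:
8
7, 1
6, 2
6, 1, 1
5, 3
5, 2, 1
5, 1, 1, 1
4, 4
4, 3, 1
4, 2, 2
4, 2, 1, 1
4, 1, 1, 1, 1
3, 3, 2
3, 3, 1, 1
3, 2, 2, 1
3, 2, 1, 1, 1
3, 1, 1, 1, 1, 1
2, 2, 2, 2
2, 2, 2, 1, 1
2, 2, 1, 1, 1, 1
2, 1, 1, 1, 1, 1, 1
1, 1, 1, 1, 1, 1, 1, 1
That's 22 in total.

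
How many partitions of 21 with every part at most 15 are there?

There are 773 such partitions.

773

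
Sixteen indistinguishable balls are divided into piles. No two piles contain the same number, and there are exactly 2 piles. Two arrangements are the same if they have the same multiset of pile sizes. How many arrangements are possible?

Enumerating:
1 + 15
2 + 14
3 + 13
4 + 12
5 + 11
6 + 10
7 + 9
Counting gives 7.

7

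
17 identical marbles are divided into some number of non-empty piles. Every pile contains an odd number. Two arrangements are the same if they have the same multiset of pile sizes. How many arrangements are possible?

There are too many to list fully; the first 12 (by largest part) are:
17
15+1+1
13+3+1
13+1+1+1+1
11+5+1
11+3+3
11+3+1+1+1
11+1+1+1+1+1+1
9+7+1
9+5+3
9+5+1+1+1
9+3+3+1+1
…and 26 more, for 38 total.

38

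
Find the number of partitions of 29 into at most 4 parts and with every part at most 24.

Counting exhaustively, 259 partitions satisfy the conditions.

259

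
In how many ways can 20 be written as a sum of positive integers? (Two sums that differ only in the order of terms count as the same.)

627

Direct enumeration gives 627 partitions.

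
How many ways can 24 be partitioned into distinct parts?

122

Counting exhaustively, 122 partitions satisfy the conditions.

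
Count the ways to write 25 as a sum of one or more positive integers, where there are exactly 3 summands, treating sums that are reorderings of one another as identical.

A partial list (first 12 by largest part):
23,1,1
22,2,1
21,3,1
21,2,2
20,4,1
20,3,2
19,5,1
19,4,2
19,3,3
18,6,1
18,5,2
18,4,3
…and 40 more, for 52 total.

52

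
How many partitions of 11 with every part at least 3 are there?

6

Listing the qualifying partitions of 11:
11
8,3
7,4
6,5
5,3,3
4,4,3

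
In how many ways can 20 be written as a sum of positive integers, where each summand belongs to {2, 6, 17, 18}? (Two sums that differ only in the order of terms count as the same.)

5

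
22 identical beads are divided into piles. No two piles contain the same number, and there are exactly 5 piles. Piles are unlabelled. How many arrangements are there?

They are:
12, 4, 3, 2, 1
11, 5, 3, 2, 1
10, 6, 3, 2, 1
10, 5, 4, 2, 1
9, 7, 3, 2, 1
9, 6, 4, 2, 1
9, 5, 4, 3, 1
8, 7, 4, 2, 1
8, 6, 5, 2, 1
8, 6, 4, 3, 1
8, 5, 4, 3, 2
7, 6, 5, 3, 1
7, 6, 4, 3, 2

13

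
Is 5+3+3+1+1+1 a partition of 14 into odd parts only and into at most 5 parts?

No

The parts sum to 14, and the condition 'there are at most 5 summands' is violated.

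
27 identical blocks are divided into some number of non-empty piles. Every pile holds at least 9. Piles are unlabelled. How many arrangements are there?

Enumerating:
27
18, 9
17, 10
16, 11
15, 12
14, 13
9, 9, 9

7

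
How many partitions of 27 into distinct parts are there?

Counting exhaustively, 192 partitions satisfy the conditions.

192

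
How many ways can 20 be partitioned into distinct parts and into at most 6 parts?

64

A partial list (first 12 by largest part):
20
19,1
18,2
17,3
17,2,1
16,4
16,3,1
15,5
15,4,1
15,3,2
14,6
14,5,1
…and 52 more, for 64 total.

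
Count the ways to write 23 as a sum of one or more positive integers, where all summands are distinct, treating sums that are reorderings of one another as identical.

104

Counting exhaustively, 104 partitions satisfy the conditions.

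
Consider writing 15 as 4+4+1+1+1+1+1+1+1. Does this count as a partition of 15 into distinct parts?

No

The parts sum to 15, and the condition 'all summands are distinct' is violated.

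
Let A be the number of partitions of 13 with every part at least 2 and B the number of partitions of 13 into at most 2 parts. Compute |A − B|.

Partitions of 13 with every part at least 2: 24.
Partitions of 13 into at most 2 parts: 7.
|24 − 7| = 17.

17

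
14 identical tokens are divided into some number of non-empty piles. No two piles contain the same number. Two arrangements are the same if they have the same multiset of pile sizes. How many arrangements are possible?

22

Enumerating:
14
13, 1
12, 2
11, 3
11, 2, 1
10, 4
10, 3, 1
9, 5
9, 4, 1
9, 3, 2
8, 6
8, 5, 1
8, 4, 2
8, 3, 2, 1
7, 6, 1
7, 5, 2
7, 4, 3
7, 4, 2, 1
6, 5, 3
6, 5, 2, 1
6, 4, 3, 1
5, 4, 3, 2
That's 22 in total.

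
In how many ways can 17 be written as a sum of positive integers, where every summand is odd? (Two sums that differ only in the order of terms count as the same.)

There are too many to list fully; the first 12 (by largest part) are:
17
15 + 1 + 1
13 + 3 + 1
13 + 1 + 1 + 1 + 1
11 + 5 + 1
11 + 3 + 3
11 + 3 + 1 + 1 + 1
11 + 1 + 1 + 1 + 1 + 1 + 1
9 + 7 + 1
9 + 5 + 3
9 + 5 + 1 + 1 + 1
9 + 3 + 3 + 1 + 1
…and 26 more, for 38 total.

38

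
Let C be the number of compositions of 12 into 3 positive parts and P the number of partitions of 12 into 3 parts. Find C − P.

43

Compositions: C(11,2) = 55.
Partitions of 12 into exactly 3 parts: 12.
Difference: 55 − 12 = 43.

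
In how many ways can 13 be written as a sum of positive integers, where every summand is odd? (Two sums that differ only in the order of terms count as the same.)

Enumerating:
13
1, 1, 11
1, 3, 9
1, 1, 1, 1, 9
1, 5, 7
3, 3, 7
1, 1, 1, 3, 7
1, 1, 1, 1, 1, 1, 7
3, 5, 5
1, 1, 1, 5, 5
1, 1, 3, 3, 5
1, 1, 1, 1, 1, 3, 5
1, 1, 1, 1, 1, 1, 1, 1, 5
1, 3, 3, 3, 3
1, 1, 1, 1, 3, 3, 3
1, 1, 1, 1, 1, 1, 1, 3, 3
1, 1, 1, 1, 1, 1, 1, 1, 1, 1, 3
1, 1, 1, 1, 1, 1, 1, 1, 1, 1, 1, 1, 1

18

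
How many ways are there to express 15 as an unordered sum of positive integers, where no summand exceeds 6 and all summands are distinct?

4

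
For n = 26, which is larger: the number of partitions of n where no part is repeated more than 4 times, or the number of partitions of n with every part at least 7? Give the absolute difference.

Partitions of 26 where no part is repeated more than 4 times: 1414.
Partitions of 26 with every part at least 7: 13.
|1414 − 13| = 1401.

1401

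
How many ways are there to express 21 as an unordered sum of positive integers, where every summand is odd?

There are 76 such partitions.

76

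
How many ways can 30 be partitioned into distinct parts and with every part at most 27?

Counting exhaustively, 293 partitions satisfy the conditions.

293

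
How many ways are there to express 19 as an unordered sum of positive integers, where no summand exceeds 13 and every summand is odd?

50

There are too many to list fully; the first 12 (by largest part) are:
1 + 5 + 13
3 + 3 + 13
1 + 1 + 1 + 3 + 13
1 + 1 + 1 + 1 + 1 + 1 + 13
1 + 7 + 11
3 + 5 + 11
1 + 1 + 1 + 5 + 11
1 + 1 + 3 + 3 + 11
1 + 1 + 1 + 1 + 1 + 3 + 11
1 + 1 + 1 + 1 + 1 + 1 + 1 + 1 + 11
1 + 9 + 9
3 + 7 + 9
…and 38 more, for 50 total.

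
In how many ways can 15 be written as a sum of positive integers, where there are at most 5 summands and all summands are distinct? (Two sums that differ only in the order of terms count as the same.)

There are too many to list fully; the first 12 (by largest part) are:
15
14, 1
13, 2
12, 3
12, 2, 1
11, 4
11, 3, 1
10, 5
10, 4, 1
10, 3, 2
9, 6
9, 5, 1
…and 15 more, for 27 total.

27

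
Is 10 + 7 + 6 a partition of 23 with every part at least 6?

Yes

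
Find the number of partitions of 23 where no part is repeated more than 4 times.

769

Direct enumeration gives 769 partitions.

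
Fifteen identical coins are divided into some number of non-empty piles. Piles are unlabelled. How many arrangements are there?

Enumerating by decreasing first part gives 176 partitions in all.

176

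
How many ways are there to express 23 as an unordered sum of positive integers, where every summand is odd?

104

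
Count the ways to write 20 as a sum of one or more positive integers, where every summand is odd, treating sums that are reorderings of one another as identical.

There are too many to list fully; the first 12 (by largest part) are:
19, 1
17, 3
17, 1, 1, 1
15, 5
15, 3, 1, 1
15, 1, 1, 1, 1, 1
13, 7
13, 5, 1, 1
13, 3, 3, 1
13, 3, 1, 1, 1, 1
13, 1, 1, 1, 1, 1, 1, 1
11, 9
…and 52 more, for 64 total.

64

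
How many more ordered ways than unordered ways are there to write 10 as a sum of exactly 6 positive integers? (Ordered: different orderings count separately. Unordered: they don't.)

Compositions: C(9,5) = 126.
Partitions of 10 into exactly 6 parts: 5.
Difference: 126 − 5 = 121.

121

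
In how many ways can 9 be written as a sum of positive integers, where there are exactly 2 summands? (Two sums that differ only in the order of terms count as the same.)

4

Listing the qualifying partitions of 9:
8, 1
7, 2
6, 3
5, 4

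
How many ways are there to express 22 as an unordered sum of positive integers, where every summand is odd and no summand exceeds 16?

Systematic enumeration (by largest part, then next-largest, …) yields 83.

83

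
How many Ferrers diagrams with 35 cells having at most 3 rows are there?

Systematic enumeration (by largest part, then next-largest, …) yields 120.

120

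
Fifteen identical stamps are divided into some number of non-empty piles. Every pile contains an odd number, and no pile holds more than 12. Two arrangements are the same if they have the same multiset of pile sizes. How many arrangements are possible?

25

Listing the qualifying partitions of 15:
11 + 3 + 1
11 + 1 + 1 + 1 + 1
9 + 5 + 1
9 + 3 + 3
9 + 3 + 1 + 1 + 1
9 + 1 + 1 + 1 + 1 + 1 + 1
7 + 7 + 1
7 + 5 + 3
7 + 5 + 1 + 1 + 1
7 + 3 + 3 + 1 + 1
7 + 3 + 1 + 1 + 1 + 1 + 1
7 + 1 + 1 + 1 + 1 + 1 + 1 + 1 + 1
5 + 5 + 5
5 + 5 + 3 + 1 + 1
5 + 5 + 1 + 1 + 1 + 1 + 1
5 + 3 + 3 + 3 + 1
5 + 3 + 3 + 1 + 1 + 1 + 1
5 + 3 + 1 + 1 + 1 + 1 + 1 + 1 + 1
5 + 1 + 1 + 1 + 1 + 1 + 1 + 1 + 1 + 1 + 1
3 + 3 + 3 + 3 + 3
3 + 3 + 3 + 3 + 1 + 1 + 1
3 + 3 + 3 + 1 + 1 + 1 + 1 + 1 + 1
3 + 3 + 1 + 1 + 1 + 1 + 1 + 1 + 1 + 1 + 1
3 + 1 + 1 + 1 + 1 + 1 + 1 + 1 + 1 + 1 + 1 + 1 + 1
1 + 1 + 1 + 1 + 1 + 1 + 1 + 1 + 1 + 1 + 1 + 1 + 1 + 1 + 1
That's 25 in total.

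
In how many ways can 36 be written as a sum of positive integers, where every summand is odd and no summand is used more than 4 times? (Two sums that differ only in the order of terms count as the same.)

275

There are 275 such partitions.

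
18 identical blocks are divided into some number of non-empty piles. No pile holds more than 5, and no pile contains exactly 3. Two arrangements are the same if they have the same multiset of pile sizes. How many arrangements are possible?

57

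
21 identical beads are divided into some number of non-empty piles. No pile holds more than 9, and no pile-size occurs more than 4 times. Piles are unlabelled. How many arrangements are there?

A full systematic count gives 343.

343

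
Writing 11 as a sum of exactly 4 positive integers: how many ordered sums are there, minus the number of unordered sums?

109

Compositions: C(10,3) = 120.
Unordered (partitions into 4 parts): 11.
Difference: 120 − 11 = 109.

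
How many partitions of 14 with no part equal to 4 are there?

93

There are 93 such partitions.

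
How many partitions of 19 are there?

490

A full systematic count gives 490.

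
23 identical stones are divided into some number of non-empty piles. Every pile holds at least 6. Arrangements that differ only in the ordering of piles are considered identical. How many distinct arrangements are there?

12

They are:
23
6,17
7,16
8,15
9,14
10,13
11,12
6,6,11
6,7,10
6,8,9
7,7,9
7,8,8
That's 12 in total.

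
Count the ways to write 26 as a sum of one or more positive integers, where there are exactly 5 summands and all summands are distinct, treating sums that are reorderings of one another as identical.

37

There are too many to list fully; the first 12 (by largest part) are:
16 + 4 + 3 + 2 + 1
15 + 5 + 3 + 2 + 1
14 + 6 + 3 + 2 + 1
14 + 5 + 4 + 2 + 1
13 + 7 + 3 + 2 + 1
13 + 6 + 4 + 2 + 1
13 + 5 + 4 + 3 + 1
12 + 8 + 3 + 2 + 1
12 + 7 + 4 + 2 + 1
12 + 6 + 5 + 2 + 1
12 + 6 + 4 + 3 + 1
12 + 5 + 4 + 3 + 2
…and 25 more, for 37 total.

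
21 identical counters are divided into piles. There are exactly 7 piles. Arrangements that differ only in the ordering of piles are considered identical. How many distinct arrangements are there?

Enumerating by decreasing first part gives 105 partitions in all.

105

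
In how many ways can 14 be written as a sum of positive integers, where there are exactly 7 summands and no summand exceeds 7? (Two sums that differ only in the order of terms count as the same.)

The partitions of 14 that satisfy the conditions:
7,2,1,1,1,1,1
6,3,1,1,1,1,1
6,2,2,1,1,1,1
5,4,1,1,1,1,1
5,3,2,1,1,1,1
5,2,2,2,1,1,1
4,4,2,1,1,1,1
4,3,3,1,1,1,1
4,3,2,2,1,1,1
4,2,2,2,2,1,1
3,3,3,2,1,1,1
3,3,2,2,2,1,1
3,2,2,2,2,2,1
2,2,2,2,2,2,2

14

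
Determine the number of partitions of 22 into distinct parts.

Enumerating by decreasing first part gives 89 partitions in all.

89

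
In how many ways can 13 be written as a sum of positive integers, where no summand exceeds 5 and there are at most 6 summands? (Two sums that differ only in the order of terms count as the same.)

There are too many to list fully; the first 12 (by largest part) are:
5, 5, 3
5, 5, 2, 1
5, 5, 1, 1, 1
5, 4, 4
5, 4, 3, 1
5, 4, 2, 2
5, 4, 2, 1, 1
5, 4, 1, 1, 1, 1
5, 3, 3, 2
5, 3, 3, 1, 1
5, 3, 2, 2, 1
5, 3, 2, 1, 1, 1
…and 18 more, for 30 total.

30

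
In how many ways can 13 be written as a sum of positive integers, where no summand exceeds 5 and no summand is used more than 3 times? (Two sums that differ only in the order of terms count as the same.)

27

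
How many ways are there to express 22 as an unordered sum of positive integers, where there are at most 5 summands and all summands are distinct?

88

Systematic enumeration (by largest part, then next-largest, …) yields 88.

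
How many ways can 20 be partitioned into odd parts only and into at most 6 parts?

There are too many to list fully; the first 12 (by largest part) are:
19, 1
17, 3
17, 1, 1, 1
15, 5
15, 3, 1, 1
15, 1, 1, 1, 1, 1
13, 7
13, 5, 1, 1
13, 3, 3, 1
13, 3, 1, 1, 1, 1
11, 9
11, 7, 1, 1
…and 22 more, for 34 total.

34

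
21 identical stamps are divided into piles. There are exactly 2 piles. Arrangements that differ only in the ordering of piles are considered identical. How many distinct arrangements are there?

Listing the qualifying partitions of 21:
20 + 1
19 + 2
18 + 3
17 + 4
16 + 5
15 + 6
14 + 7
13 + 8
12 + 9
11 + 10
Counting gives 10.

10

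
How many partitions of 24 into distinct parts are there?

122

Counting exhaustively, 122 partitions satisfy the conditions.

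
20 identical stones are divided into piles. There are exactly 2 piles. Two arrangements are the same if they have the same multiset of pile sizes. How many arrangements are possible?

Enumerating:
19 + 1
18 + 2
17 + 3
16 + 4
15 + 5
14 + 6
13 + 7
12 + 8
11 + 9
10 + 10

10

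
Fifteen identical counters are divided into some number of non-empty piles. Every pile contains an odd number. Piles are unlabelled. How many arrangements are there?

27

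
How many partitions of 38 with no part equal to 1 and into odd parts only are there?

104

Enumerating by decreasing first part gives 104 partitions in all.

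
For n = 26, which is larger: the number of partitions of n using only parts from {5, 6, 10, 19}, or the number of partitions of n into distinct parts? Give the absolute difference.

Partitions of 26 using only parts from {5, 6, 10, 19}: 3.
Partitions of 26 into distinct parts: 165.
|3 − 165| = 162.

162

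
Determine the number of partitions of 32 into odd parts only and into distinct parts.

23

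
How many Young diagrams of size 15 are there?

176

Direct enumeration gives 176 partitions.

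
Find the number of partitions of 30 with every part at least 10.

8

Enumerating:
30
10 + 20
11 + 19
12 + 18
13 + 17
14 + 16
15 + 15
10 + 10 + 10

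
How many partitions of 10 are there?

42

There are too many to list fully; the first 12 (by largest part) are:
10
9, 1
8, 2
8, 1, 1
7, 3
7, 2, 1
7, 1, 1, 1
6, 4
6, 3, 1
6, 2, 2
6, 2, 1, 1
6, 1, 1, 1, 1
…and 30 more, for 42 total.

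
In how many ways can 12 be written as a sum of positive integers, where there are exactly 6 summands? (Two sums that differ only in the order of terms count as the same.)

11

They are:
7,1,1,1,1,1
6,2,1,1,1,1
5,3,1,1,1,1
5,2,2,1,1,1
4,4,1,1,1,1
4,3,2,1,1,1
4,2,2,2,1,1
3,3,3,1,1,1
3,3,2,2,1,1
3,2,2,2,2,1
2,2,2,2,2,2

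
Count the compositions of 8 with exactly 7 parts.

7

A composition of 8 into 7 positive parts is chosen by placing 6 dividers among the 7 gaps between 8 units: C(7,6) = 7.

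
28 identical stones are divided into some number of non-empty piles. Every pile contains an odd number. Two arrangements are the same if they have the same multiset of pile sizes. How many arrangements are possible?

222

A full systematic count gives 222.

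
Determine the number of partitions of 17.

297

Direct enumeration gives 297 partitions.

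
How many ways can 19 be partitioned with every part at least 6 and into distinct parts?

They are:
19
6, 13
7, 12
8, 11
9, 10

5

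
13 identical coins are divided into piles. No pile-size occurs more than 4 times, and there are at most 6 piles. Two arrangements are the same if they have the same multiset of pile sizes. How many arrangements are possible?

There are too many to list fully; the first 12 (by largest part) are:
13
1 + 12
2 + 11
1 + 1 + 11
3 + 10
1 + 2 + 10
1 + 1 + 1 + 10
4 + 9
1 + 3 + 9
2 + 2 + 9
1 + 1 + 2 + 9
1 + 1 + 1 + 1 + 9
…and 57 more, for 69 total.

69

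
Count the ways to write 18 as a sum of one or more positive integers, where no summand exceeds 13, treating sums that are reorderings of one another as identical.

Direct enumeration gives 373 partitions.

373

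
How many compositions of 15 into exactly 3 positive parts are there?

91

A composition of 15 into 3 positive parts is chosen by placing 2 dividers among the 14 gaps between 15 units: C(14,2) = 91.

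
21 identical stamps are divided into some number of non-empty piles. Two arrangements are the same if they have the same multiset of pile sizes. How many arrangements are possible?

Systematic enumeration (by largest part, then next-largest, …) yields 792.

792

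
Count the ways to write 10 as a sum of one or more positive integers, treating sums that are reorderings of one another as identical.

A partial list (first 12 by largest part):
10
9,1
8,2
8,1,1
7,3
7,2,1
7,1,1,1
6,4
6,3,1
6,2,2
6,2,1,1
6,1,1,1,1
…and 30 more, for 42 total.

42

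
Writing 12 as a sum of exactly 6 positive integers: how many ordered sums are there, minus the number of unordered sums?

Compositions: C(11,5) = 462.
Partitions of 12 into exactly 6 parts: 11.
Difference: 462 − 11 = 451.

451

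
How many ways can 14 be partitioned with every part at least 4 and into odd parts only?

2

They are:
9,5
7,7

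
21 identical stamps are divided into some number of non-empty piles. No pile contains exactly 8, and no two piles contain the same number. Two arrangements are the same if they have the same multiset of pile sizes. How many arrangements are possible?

61

A partial list (first 12 by largest part):
21
20+1
19+2
18+3
18+2+1
17+4
17+3+1
16+5
16+4+1
16+3+2
15+6
15+5+1
…and 49 more, for 61 total.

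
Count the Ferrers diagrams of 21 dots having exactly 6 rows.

Enumerating by decreasing first part gives 110 partitions in all.

110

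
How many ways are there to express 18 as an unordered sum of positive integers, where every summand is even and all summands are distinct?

8

Enumerating:
18
16,2
14,4
12,6
12,4,2
10,8
10,6,2
8,6,4
Counting gives 8.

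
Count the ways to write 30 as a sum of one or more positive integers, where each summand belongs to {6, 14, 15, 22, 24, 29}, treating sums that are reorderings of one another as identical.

Enumerating:
24 + 6
15 + 15
6 + 6 + 6 + 6 + 6
That's 3 in total.

3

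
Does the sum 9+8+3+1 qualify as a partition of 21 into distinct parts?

Yes

The parts sum to 21, and the condition 'all summands are distinct' holds.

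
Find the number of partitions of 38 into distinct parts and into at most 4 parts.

370

Enumerating by decreasing first part gives 370 partitions in all.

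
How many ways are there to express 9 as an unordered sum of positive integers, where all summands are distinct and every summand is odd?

2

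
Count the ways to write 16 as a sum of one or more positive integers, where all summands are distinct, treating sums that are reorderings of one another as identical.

32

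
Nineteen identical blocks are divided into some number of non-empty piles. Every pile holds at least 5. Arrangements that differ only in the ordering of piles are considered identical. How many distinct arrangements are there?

10

Listing the qualifying partitions of 19:
19
14, 5
13, 6
12, 7
11, 8
10, 9
9, 5, 5
8, 6, 5
7, 7, 5
7, 6, 6
Counting gives 10.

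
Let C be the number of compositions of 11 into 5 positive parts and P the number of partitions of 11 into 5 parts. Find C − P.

200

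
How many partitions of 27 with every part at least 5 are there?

42

There are too many to list fully; the first 12 (by largest part) are:
27
22,5
21,6
20,7
19,8
18,9
17,10
17,5,5
16,11
16,6,5
15,12
15,7,5
…and 30 more, for 42 total.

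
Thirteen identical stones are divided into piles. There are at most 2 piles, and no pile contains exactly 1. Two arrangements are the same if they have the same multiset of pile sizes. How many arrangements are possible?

6

They are:
13
11 + 2
10 + 3
9 + 4
8 + 5
7 + 6
That's 6 in total.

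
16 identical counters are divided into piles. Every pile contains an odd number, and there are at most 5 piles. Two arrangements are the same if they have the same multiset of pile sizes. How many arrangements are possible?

13

Listing the qualifying partitions of 16:
15,1
13,3
13,1,1,1
11,5
11,3,1,1
9,7
9,5,1,1
9,3,3,1
7,7,1,1
7,5,3,1
7,3,3,3
5,5,5,1
5,5,3,3
Counting gives 13.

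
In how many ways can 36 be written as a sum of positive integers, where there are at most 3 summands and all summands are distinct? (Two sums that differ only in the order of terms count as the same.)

Counting exhaustively, 109 partitions satisfy the conditions.

109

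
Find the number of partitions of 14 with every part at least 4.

7

Listing the qualifying partitions of 14:
14
10,4
9,5
8,6
7,7
6,4,4
5,5,4
That's 7 in total.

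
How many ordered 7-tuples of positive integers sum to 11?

210

A composition of 11 into 7 positive parts is chosen by placing 6 dividers among the 10 gaps between 11 units: C(10,6) = 210.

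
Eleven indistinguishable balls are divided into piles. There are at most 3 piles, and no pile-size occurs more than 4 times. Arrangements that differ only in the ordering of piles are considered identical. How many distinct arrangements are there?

16

The partitions of 11 that satisfy the conditions:
11
10, 1
9, 2
9, 1, 1
8, 3
8, 2, 1
7, 4
7, 3, 1
7, 2, 2
6, 5
6, 4, 1
6, 3, 2
5, 5, 1
5, 4, 2
5, 3, 3
4, 4, 3
That's 16 in total.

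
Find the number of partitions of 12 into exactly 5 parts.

They are:
8,1,1,1,1
7,2,1,1,1
6,3,1,1,1
6,2,2,1,1
5,4,1,1,1
5,3,2,1,1
5,2,2,2,1
4,4,2,1,1
4,3,3,1,1
4,3,2,2,1
4,2,2,2,2
3,3,3,2,1
3,3,2,2,2
Counting gives 13.

13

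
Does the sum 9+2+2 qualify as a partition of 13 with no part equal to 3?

Yes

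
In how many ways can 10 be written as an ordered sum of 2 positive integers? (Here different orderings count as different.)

Equivalently, choose which 1 of the 9 gaps become plus signs: C(9,1) = 9.

9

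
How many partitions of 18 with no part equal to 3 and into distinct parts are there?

29

A partial list (first 12 by largest part):
18
17 + 1
16 + 2
15 + 2 + 1
14 + 4
13 + 5
13 + 4 + 1
12 + 6
12 + 5 + 1
12 + 4 + 2
11 + 7
11 + 6 + 1
…and 17 more, for 29 total.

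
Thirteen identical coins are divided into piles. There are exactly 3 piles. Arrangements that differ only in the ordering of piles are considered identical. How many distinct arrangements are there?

Enumerating:
1 + 1 + 11
1 + 2 + 10
1 + 3 + 9
2 + 2 + 9
1 + 4 + 8
2 + 3 + 8
1 + 5 + 7
2 + 4 + 7
3 + 3 + 7
1 + 6 + 6
2 + 5 + 6
3 + 4 + 6
3 + 5 + 5
4 + 4 + 5
Counting gives 14.

14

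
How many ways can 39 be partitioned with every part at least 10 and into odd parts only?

Listing the qualifying partitions of 39:
39
17+11+11
15+13+11
13+13+13
Counting gives 4.

4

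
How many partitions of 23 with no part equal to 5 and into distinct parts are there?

Systematic enumeration (by largest part, then next-largest, …) yields 72.

72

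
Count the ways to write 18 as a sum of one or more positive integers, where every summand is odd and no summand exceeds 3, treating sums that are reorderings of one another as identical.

The partitions of 18 that satisfy the conditions:
3,3,3,3,3,3
3,3,3,3,3,1,1,1
3,3,3,3,1,1,1,1,1,1
3,3,3,1,1,1,1,1,1,1,1,1
3,3,1,1,1,1,1,1,1,1,1,1,1,1
3,1,1,1,1,1,1,1,1,1,1,1,1,1,1,1
1,1,1,1,1,1,1,1,1,1,1,1,1,1,1,1,1,1

7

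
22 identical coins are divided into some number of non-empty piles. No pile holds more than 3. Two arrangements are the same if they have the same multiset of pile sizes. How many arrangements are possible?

52

A partial list (first 12 by largest part):
3 + 3 + 3 + 3 + 3 + 3 + 3 + 1
3 + 3 + 3 + 3 + 3 + 3 + 2 + 2
3 + 3 + 3 + 3 + 3 + 3 + 2 + 1 + 1
3 + 3 + 3 + 3 + 3 + 3 + 1 + 1 + 1 + 1
3 + 3 + 3 + 3 + 3 + 2 + 2 + 2 + 1
3 + 3 + 3 + 3 + 3 + 2 + 2 + 1 + 1 + 1
3 + 3 + 3 + 3 + 3 + 2 + 1 + 1 + 1 + 1 + 1
3 + 3 + 3 + 3 + 3 + 1 + 1 + 1 + 1 + 1 + 1 + 1
3 + 3 + 3 + 3 + 2 + 2 + 2 + 2 + 2
3 + 3 + 3 + 3 + 2 + 2 + 2 + 2 + 1 + 1
3 + 3 + 3 + 3 + 2 + 2 + 2 + 1 + 1 + 1 + 1
3 + 3 + 3 + 3 + 2 + 2 + 1 + 1 + 1 + 1 + 1 + 1
…and 40 more, for 52 total.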